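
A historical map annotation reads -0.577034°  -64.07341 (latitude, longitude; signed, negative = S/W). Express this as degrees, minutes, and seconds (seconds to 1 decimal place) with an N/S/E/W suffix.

Latitude is negative → S; |value| = 0.577034
Latitude: 0.577034 × 60 = 34.62204′ → 34′, remainder × 60 = 37.322″
Longitude is negative → W; |value| = 64.073410
Longitude: 0.073410 × 60 = 4.40460′ → 4′, remainder × 60 = 24.276″

0°34′37.3″ S, 64°04′24.3″ W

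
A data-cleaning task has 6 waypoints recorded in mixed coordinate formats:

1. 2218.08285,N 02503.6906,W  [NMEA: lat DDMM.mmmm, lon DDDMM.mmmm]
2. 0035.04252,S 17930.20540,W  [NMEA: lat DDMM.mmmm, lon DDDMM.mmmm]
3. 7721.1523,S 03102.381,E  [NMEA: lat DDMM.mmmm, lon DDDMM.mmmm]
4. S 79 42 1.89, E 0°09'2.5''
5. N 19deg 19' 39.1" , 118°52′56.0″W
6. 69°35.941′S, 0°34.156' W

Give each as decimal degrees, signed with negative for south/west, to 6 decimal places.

1. 22.301381, -25.061510
2. -0.584042, -179.503423
3. -77.352538, 31.039683
4. -79.700525, 0.150694
5. 19.327528, -118.882222
6. -69.599017, -0.569267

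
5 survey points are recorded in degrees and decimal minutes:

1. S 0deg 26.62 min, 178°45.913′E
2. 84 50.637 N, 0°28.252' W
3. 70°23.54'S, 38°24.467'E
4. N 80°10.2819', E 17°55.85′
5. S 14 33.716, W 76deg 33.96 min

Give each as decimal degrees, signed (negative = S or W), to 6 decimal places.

Point 1:
  φ: 0 + 26.62/60 = 0.4436667
  S → negative
  Longitude: 178 + 45.913/60 = 178.7652167
  E ⇒ keep positive
Point 2:
  Lat: 84 + 50.637/60 = 84.8439500
  N ⇒ keep positive
  λ: 0 + 28.252/60 = 0.4708667
  W → negative
Point 3:
  Latitude: 23.54′ = 0.392333°; total 70.3923333
  S → negative
  λ: 38 + 24.467/60 = 38.4077833
  E ⇒ keep positive
Point 4:
  Lat: 80 + 10.2819/60 = 80.1713650
  N ⇒ keep positive
  λ: 55.85′ = 0.930833°; total 17.9308333
  E → positive
Point 5:
  Latitude: 33.716′ = 0.561933°; total 14.5619333
  S → negative
  λ: 76 + 33.96/60 = 76.5660000
  W → negative

1. -0.443667, 178.765217
2. 84.843950, -0.470867
3. -70.392333, 38.407783
4. 80.171365, 17.930833
5. -14.561933, -76.566000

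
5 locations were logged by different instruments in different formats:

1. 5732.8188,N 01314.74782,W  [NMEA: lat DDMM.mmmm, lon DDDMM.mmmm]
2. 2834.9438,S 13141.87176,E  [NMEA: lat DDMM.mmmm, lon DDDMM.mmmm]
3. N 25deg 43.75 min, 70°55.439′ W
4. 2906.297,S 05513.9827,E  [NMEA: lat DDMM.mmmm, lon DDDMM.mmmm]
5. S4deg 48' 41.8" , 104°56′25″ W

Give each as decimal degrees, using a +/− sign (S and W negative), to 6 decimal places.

Point 1:
  Lat: split at 2 digits → 57° and 32.8188′; 57 + 32.8188/60 = 57.5469800
  N ⇒ keep positive
  λ: degrees = first 3 digits = 13, minutes = 14.74782; 13 + 14.74782/60 = 13.2457970
  hemisphere W, so the sign is −
Point 2:
  Latitude: degrees = first 2 digits = 28, minutes = 34.9438; 28 + 34.9438/60 = 28.5823967
  S ⇒ negate
  λ: degrees = first 3 digits = 131, minutes = 41.87176; 131 + 41.87176/60 = 131.6978627
  E → positive
Point 3:
  Lat: 25 + 43.75/60 = 25.7291667
  N ⇒ keep positive
  Lon: 70 + 55.439/60 = 70.9239833
  hemisphere W, so the sign is −
Point 4:
  Latitude: degrees = first 2 digits = 29, minutes = 6.297; 29 + 6.297/60 = 29.1049500
  hemisphere S, so the sign is −
  Lon: degrees = first 3 digits = 55, minutes = 13.9827; 55 + 13.9827/60 = 55.2330450
  E → positive
Point 5:
  φ: 4° + 48/60 + 41.8/3600 = 4 + 0.800000 + 0.011611 = 4.8116111
  hemisphere S, so the sign is −
  λ: 56′ + 25″ = 56.41667′; 104 + 56.41667/60 = 104.9402778
  W → negative

1. 57.546980, -13.245797
2. -28.582397, 131.697863
3. 25.729167, -70.923983
4. -29.104950, 55.233045
5. -4.811611, -104.940278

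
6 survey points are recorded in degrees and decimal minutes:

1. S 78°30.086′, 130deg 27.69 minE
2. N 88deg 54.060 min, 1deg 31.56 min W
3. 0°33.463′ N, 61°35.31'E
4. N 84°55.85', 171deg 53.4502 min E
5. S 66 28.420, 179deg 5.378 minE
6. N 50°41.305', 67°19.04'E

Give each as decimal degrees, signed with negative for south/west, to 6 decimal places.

1. -78.501433, 130.461500
2. 88.901000, -1.526000
3. 0.557717, 61.588500
4. 84.930833, 171.890837
5. -66.473667, 179.089633
6. 50.688417, 67.317333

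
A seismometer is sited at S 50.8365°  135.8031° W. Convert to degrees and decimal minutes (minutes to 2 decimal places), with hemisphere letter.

φ: fractional part 0.836500 → 50.1900 minutes
Lon: fractional part 0.803100 → 48.1860 minutes

50° 50.19′ S, 135° 48.19′ W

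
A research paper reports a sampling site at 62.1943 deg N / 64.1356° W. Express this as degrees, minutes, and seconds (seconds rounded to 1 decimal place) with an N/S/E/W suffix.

φ: 0.194300° → 11.65800′; 0.65800 × 60 = 39.480″
λ: 0.135600° → 8.13600′; 0.13600 × 60 = 8.160″

62°11′39.5″ N, 64°08′8.2″ W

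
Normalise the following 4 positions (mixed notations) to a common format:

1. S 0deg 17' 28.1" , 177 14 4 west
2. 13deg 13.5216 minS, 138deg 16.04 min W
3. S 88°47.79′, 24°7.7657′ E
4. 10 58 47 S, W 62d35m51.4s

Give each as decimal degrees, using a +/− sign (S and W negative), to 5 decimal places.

1. -0.29114, -177.23444
2. -13.22536, -138.26733
3. -88.79650, 24.12943
4. -10.97972, -62.59761

Point 1:
  Lat: 17′ + 28.1″ = 17.46833′; 0 + 17.46833/60 = 0.291139
  S → negative
  λ: 177° + 14/60 + 4/3600 = 177 + 0.233333 + 0.001111 = 177.234444
  W ⇒ negate
Point 2:
  φ: 13.5216′ = 0.225360°; total 13.225360
  S ⇒ negate
  Longitude: 138 + 16.04/60 = 138.267333
  W ⇒ negate
Point 3:
  φ: 47.79′ = 0.796500°; total 88.796500
  S → negative
  Longitude: 24 + 7.7657/60 = 24.129428
  E → positive
Point 4:
  Latitude: 10° + 58/60 + 47/3600 = 10 + 0.966667 + 0.013056 = 10.979722
  S → negative
  λ: 62° + 35/60 + 51.4/3600 = 62 + 0.583333 + 0.014278 = 62.597611
  hemisphere W, so the sign is −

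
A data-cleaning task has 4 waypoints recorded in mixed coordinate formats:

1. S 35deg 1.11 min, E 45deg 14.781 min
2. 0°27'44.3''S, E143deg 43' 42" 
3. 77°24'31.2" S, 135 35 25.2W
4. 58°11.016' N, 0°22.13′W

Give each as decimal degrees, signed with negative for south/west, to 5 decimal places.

Point 1:
  Latitude: 35 + 1.11/60 = 35.018500
  S → negative
  Lon: 14.781′ = 0.246350°; total 45.246350
  E → positive
Point 2:
  Lat: 0° + 27/60 + 44.3/3600 = 0 + 0.450000 + 0.012306 = 0.462306
  hemisphere S, so the sign is −
  Lon: 143 + 43/60 + 42/3600 = 143.728333
  E ⇒ keep positive
Point 3:
  Latitude: 24′ + 31.2″ = 24.52000′; 77 + 24.52000/60 = 77.408667
  S ⇒ negate
  Lon: 135 + 35/60 + 25.2/3600 = 135.590333
  hemisphere W, so the sign is −
Point 4:
  Lat: 58 + 11.016/60 = 58.183600
  N ⇒ keep positive
  Lon: 0 + 22.13/60 = 0.368833
  W ⇒ negate

1. -35.01850, 45.24635
2. -0.46231, 143.72833
3. -77.40867, -135.59033
4. 58.18360, -0.36883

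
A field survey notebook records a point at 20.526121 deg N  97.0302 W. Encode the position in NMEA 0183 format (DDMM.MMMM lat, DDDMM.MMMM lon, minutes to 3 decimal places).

Lat: minutes = (20.526121 − 20) × 60 = 31.56726
Lon: fractional part 0.030200 → 1.81200 minutes

2031.567,N / 09701.812,W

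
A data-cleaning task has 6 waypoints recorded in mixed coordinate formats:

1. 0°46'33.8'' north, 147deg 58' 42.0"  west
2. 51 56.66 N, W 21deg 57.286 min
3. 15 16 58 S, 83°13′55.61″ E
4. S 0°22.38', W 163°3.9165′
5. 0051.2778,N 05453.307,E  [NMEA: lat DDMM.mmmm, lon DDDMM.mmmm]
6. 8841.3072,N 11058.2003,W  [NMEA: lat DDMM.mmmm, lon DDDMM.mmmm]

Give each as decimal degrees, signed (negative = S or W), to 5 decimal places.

Point 1:
  Latitude: 0° + 46/60 + 33.8/3600 = 0 + 0.766667 + 0.009389 = 0.776056
  N ⇒ keep positive
  Longitude: 147 + 58/60 + 42/3600 = 147.978333
  hemisphere W, so the sign is −
Point 2:
  Latitude: 56.66′ = 0.944333°; total 51.944333
  N ⇒ keep positive
  λ: 57.286′ = 0.954767°; total 21.954767
  hemisphere W, so the sign is −
Point 3:
  Lat: 15 + 16/60 + 58/3600 = 15.282778
  S ⇒ negate
  Lon: 13′ + 55.61″ = 13.92683′; 83 + 13.92683/60 = 83.232114
  E → positive
Point 4:
  Latitude: 0 + 22.38/60 = 0.373000
  S → negative
  λ: 3.9165′ = 0.065275°; total 163.065275
  W ⇒ negate
Point 5:
  Latitude: degrees = first 2 digits = 0, minutes = 51.2778; 0 + 51.2778/60 = 0.854630
  N ⇒ keep positive
  Longitude: degrees = first 3 digits = 54, minutes = 53.307; 54 + 53.307/60 = 54.888450
  E → positive
Point 6:
  φ: split at 2 digits → 88° and 41.3072′; 88 + 41.3072/60 = 88.688453
  N ⇒ keep positive
  Longitude: degrees = first 3 digits = 110, minutes = 58.2003; 110 + 58.2003/60 = 110.970005
  W ⇒ negate

1. 0.77606, -147.97833
2. 51.94433, -21.95477
3. -15.28278, 83.23211
4. -0.37300, -163.06528
5. 0.85463, 54.88845
6. 88.68845, -110.97001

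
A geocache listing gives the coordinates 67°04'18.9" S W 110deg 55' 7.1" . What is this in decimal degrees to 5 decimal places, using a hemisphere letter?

67.07192° S, 110.91864° W

Lat: 67 + 4/60 + 18.9/3600 = 67.071917
Lon: 110 + 55/60 + 7.1/3600 = 110.918639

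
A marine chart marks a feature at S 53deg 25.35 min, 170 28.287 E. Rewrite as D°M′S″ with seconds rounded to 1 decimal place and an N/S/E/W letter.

53°25′21.0″ S, 170°28′17.2″ E

Lat: 25.35000′ → 25′ and 0.35000 × 60 = 21.000″
Longitude: 28.28700′ → 28′ and 0.28700 × 60 = 17.220″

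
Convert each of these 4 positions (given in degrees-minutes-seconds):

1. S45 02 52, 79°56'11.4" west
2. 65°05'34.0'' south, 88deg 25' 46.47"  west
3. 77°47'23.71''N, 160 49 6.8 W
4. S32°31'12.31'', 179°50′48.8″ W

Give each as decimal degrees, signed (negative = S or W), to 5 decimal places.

Point 1:
  φ: 45° + 2/60 + 52/3600 = 45 + 0.033333 + 0.014444 = 45.047778
  S → negative
  λ: 56′ + 11.4″ = 56.19000′; 79 + 56.19000/60 = 79.936500
  hemisphere W, so the sign is −
Point 2:
  φ: 65° + 5/60 + 34/3600 = 65 + 0.083333 + 0.009444 = 65.092778
  hemisphere S, so the sign is −
  Lon: 25′ + 46.47″ = 25.77450′; 88 + 25.77450/60 = 88.429575
  W ⇒ negate
Point 3:
  Latitude: 47′ + 23.71″ = 47.39517′; 77 + 47.39517/60 = 77.789919
  N ⇒ keep positive
  Lon: 49′ + 6.8″ = 49.11333′; 160 + 49.11333/60 = 160.818556
  hemisphere W, so the sign is −
Point 4:
  Lat: 32° + 31/60 + 12.31/3600 = 32 + 0.516667 + 0.003419 = 32.520086
  hemisphere S, so the sign is −
  λ: 50′ + 48.8″ = 50.81333′; 179 + 50.81333/60 = 179.846889
  W → negative

1. -45.04778, -79.93650
2. -65.09278, -88.42958
3. 77.78992, -160.81856
4. -32.52009, -179.84689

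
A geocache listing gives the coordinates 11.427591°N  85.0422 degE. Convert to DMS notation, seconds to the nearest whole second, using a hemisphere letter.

Lat: 0.427591° → 25.65546′; 0.65546 × 60 = 39.33″
λ: 0.042200° → 2.53200′; 0.53200 × 60 = 31.92″

11°25′39″ N, 85°02′32″ E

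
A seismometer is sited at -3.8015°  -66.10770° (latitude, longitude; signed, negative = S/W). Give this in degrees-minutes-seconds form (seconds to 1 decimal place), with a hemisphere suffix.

Latitude is negative → S; |value| = 3.801500
φ: 0.801500° → 48.09000′; 0.09000 × 60 = 5.400″
Longitude is negative → W; |value| = 66.107700
Longitude: 0.107700° → 6.46200′; 0.46200 × 60 = 27.720″

3°48′5.4″ S, 66°06′27.7″ W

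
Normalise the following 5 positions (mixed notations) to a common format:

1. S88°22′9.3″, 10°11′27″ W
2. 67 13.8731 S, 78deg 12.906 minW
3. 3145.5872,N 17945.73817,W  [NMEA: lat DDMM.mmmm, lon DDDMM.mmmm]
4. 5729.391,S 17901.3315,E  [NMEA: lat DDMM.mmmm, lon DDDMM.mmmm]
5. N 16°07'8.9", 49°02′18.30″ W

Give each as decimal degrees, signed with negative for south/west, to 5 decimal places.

1. -88.36925, -10.19083
2. -67.23122, -78.21510
3. 31.75979, -179.76230
4. -57.48985, 179.02219
5. 16.11914, -49.03842

Point 1:
  φ: 22′ + 9.3″ = 22.15500′; 88 + 22.15500/60 = 88.369250
  S ⇒ negate
  Lon: 11′ + 27″ = 11.45000′; 10 + 11.45000/60 = 10.190833
  W → negative
Point 2:
  Latitude: 13.8731′ = 0.231218°; total 67.231218
  hemisphere S, so the sign is −
  Longitude: 78 + 12.906/60 = 78.215100
  hemisphere W, so the sign is −
Point 3:
  Latitude: degrees = first 2 digits = 31, minutes = 45.5872; 31 + 45.5872/60 = 31.759787
  N ⇒ keep positive
  Longitude: split at 3 digits → 179° and 45.73817′; 179 + 45.73817/60 = 179.762303
  hemisphere W, so the sign is −
Point 4:
  φ: degrees = first 2 digits = 57, minutes = 29.391; 57 + 29.391/60 = 57.489850
  hemisphere S, so the sign is −
  λ: degrees = first 3 digits = 179, minutes = 1.3315; 179 + 1.3315/60 = 179.022192
  E → positive
Point 5:
  Lat: 16° + 7/60 + 8.9/3600 = 16 + 0.116667 + 0.002472 = 16.119139
  N ⇒ keep positive
  λ: 2′ + 18.3″ = 2.30500′; 49 + 2.30500/60 = 49.038417
  hemisphere W, so the sign is −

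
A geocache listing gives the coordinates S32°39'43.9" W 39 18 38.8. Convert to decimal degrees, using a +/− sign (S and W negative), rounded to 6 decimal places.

-32.662194, -39.310778

φ: 32° + 39/60 + 43.9/3600 = 32 + 0.650000 + 0.012194 = 32.6621944
hemisphere S, so the sign is −
λ: 39 + 18/60 + 38.8/3600 = 39.3107778
hemisphere W, so the sign is −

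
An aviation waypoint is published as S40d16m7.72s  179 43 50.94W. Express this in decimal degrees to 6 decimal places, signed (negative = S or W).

φ: 40° + 16/60 + 7.72/3600 = 40 + 0.266667 + 0.002144 = 40.2688111
S → negative
λ: 179° + 43/60 + 50.94/3600 = 179 + 0.716667 + 0.014150 = 179.7308167
W → negative

-40.268811, -179.730817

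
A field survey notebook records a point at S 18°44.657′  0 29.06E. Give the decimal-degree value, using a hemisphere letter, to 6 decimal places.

Latitude: 18 + 44.657/60 = 18.7442833
Lon: 0 + 29.06/60 = 0.4843333

18.744283° S, 0.484333° E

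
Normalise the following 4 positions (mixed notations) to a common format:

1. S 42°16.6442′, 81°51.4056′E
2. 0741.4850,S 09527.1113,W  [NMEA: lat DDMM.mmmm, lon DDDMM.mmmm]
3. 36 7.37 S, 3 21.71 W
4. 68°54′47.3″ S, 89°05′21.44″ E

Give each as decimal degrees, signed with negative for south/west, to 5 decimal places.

1. -42.27740, 81.85676
2. -7.69142, -95.45186
3. -36.12283, -3.36183
4. -68.91314, 89.08929

Point 1:
  Lat: 16.6442′ = 0.277403°; total 42.277403
  S → negative
  λ: 81 + 51.4056/60 = 81.856760
  E ⇒ keep positive
Point 2:
  Lat: degrees = first 2 digits = 7, minutes = 41.485; 7 + 41.485/60 = 7.691417
  hemisphere S, so the sign is −
  Longitude: degrees = first 3 digits = 95, minutes = 27.1113; 95 + 27.1113/60 = 95.451855
  W → negative
Point 3:
  Lat: 36 + 7.37/60 = 36.122833
  hemisphere S, so the sign is −
  Lon: 3 + 21.71/60 = 3.361833
  W ⇒ negate
Point 4:
  Lat: 68° + 54/60 + 47.3/3600 = 68 + 0.900000 + 0.013139 = 68.913139
  S → negative
  Longitude: 5′ + 21.44″ = 5.35733′; 89 + 5.35733/60 = 89.089289
  E ⇒ keep positive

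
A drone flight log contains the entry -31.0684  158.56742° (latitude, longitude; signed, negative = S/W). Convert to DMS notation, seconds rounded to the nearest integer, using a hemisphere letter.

31°04′6″ S, 158°34′3″ E

Latitude is negative → S; |value| = 31.068400
φ: 0.068400 × 60 = 4.10400′ → 4′, remainder × 60 = 6.24″
Longitude: 0.567420° → 34.04520′; 0.04520 × 60 = 2.71″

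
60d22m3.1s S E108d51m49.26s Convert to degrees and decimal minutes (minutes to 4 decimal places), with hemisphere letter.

60° 22.0517′ S, 108° 51.8210′ E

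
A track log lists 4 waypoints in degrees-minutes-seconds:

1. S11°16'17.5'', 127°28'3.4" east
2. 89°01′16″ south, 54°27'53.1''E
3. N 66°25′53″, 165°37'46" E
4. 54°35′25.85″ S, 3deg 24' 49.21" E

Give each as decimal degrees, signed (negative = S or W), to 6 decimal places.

1. -11.271528, 127.467611
2. -89.021111, 54.464750
3. 66.431389, 165.629444
4. -54.590514, 3.413669

Point 1:
  Lat: 11° + 16/60 + 17.5/3600 = 11 + 0.266667 + 0.004861 = 11.2715278
  hemisphere S, so the sign is −
  Longitude: 127° + 28/60 + 3.4/3600 = 127 + 0.466667 + 0.000944 = 127.4676111
  E ⇒ keep positive
Point 2:
  Latitude: 89 + 1/60 + 16/3600 = 89.0211111
  hemisphere S, so the sign is −
  Lon: 54° + 27/60 + 53.1/3600 = 54 + 0.450000 + 0.014750 = 54.4647500
  E ⇒ keep positive
Point 3:
  Latitude: 25′ + 53″ = 25.88333′; 66 + 25.88333/60 = 66.4313889
  N ⇒ keep positive
  λ: 165 + 37/60 + 46/3600 = 165.6294444
  E → positive
Point 4:
  Latitude: 54° + 35/60 + 25.85/3600 = 54 + 0.583333 + 0.007181 = 54.5905139
  S → negative
  Longitude: 24′ + 49.21″ = 24.82017′; 3 + 24.82017/60 = 3.4136694
  E ⇒ keep positive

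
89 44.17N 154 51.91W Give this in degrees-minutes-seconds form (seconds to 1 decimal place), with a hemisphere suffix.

89°44′10.2″ N, 154°51′54.6″ W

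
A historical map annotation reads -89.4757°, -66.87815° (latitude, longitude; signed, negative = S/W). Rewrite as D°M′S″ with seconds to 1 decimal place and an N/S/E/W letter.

89°28′32.5″ S, 66°52′41.3″ W

Latitude is negative → S; |value| = 89.475700
Latitude: 0.475700 × 60 = 28.54200′ → 28′, remainder × 60 = 32.520″
Longitude is negative → W; |value| = 66.878150
Lon: 0.878150° → 52.68900′; 0.68900 × 60 = 41.340″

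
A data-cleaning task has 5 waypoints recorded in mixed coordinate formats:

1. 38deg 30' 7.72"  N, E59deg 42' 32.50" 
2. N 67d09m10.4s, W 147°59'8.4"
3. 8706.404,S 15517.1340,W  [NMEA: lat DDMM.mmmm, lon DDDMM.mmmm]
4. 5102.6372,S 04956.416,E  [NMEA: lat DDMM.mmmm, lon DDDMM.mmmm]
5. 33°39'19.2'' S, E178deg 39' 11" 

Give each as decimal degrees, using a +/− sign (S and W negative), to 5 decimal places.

1. 38.50214, 59.70903
2. 67.15289, -147.98567
3. -87.10673, -155.28557
4. -51.04395, 49.94027
5. -33.65533, 178.65306

Point 1:
  Lat: 30′ + 7.72″ = 30.12867′; 38 + 30.12867/60 = 38.502144
  N → positive
  λ: 59° + 42/60 + 32.5/3600 = 59 + 0.700000 + 0.009028 = 59.709028
  E → positive
Point 2:
  Latitude: 9′ + 10.4″ = 9.17333′; 67 + 9.17333/60 = 67.152889
  N → positive
  Longitude: 59′ + 8.4″ = 59.14000′; 147 + 59.14000/60 = 147.985667
  W → negative
Point 3:
  φ: split at 2 digits → 87° and 6.404′; 87 + 6.404/60 = 87.106733
  S → negative
  Lon: split at 3 digits → 155° and 17.134′; 155 + 17.134/60 = 155.285567
  W → negative
Point 4:
  Latitude: split at 2 digits → 51° and 2.6372′; 51 + 2.6372/60 = 51.043953
  hemisphere S, so the sign is −
  λ: degrees = first 3 digits = 49, minutes = 56.416; 49 + 56.416/60 = 49.940267
  E → positive
Point 5:
  Lat: 33° + 39/60 + 19.2/3600 = 33 + 0.650000 + 0.005333 = 33.655333
  S → negative
  Lon: 178° + 39/60 + 11/3600 = 178 + 0.650000 + 0.003056 = 178.653056
  E ⇒ keep positive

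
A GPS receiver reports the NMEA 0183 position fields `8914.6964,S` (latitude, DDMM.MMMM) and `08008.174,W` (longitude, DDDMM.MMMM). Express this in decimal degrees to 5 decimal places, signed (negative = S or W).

-89.24494, -80.13623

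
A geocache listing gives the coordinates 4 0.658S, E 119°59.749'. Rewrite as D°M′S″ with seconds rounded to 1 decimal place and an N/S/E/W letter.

4°00′39.5″ S, 119°59′44.9″ E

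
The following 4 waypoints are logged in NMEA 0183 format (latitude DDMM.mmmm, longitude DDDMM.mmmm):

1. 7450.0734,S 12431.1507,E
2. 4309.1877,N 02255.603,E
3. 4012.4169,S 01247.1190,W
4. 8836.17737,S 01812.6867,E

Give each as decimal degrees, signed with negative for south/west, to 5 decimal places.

Point 1:
  φ: split at 2 digits → 74° and 50.0734′; 74 + 50.0734/60 = 74.834557
  hemisphere S, so the sign is −
  λ: split at 3 digits → 124° and 31.1507′; 124 + 31.1507/60 = 124.519178
  E ⇒ keep positive
Point 2:
  Lat: split at 2 digits → 43° and 9.1877′; 43 + 9.1877/60 = 43.153128
  N → positive
  Lon: degrees = first 3 digits = 22, minutes = 55.603; 22 + 55.603/60 = 22.926717
  E ⇒ keep positive
Point 3:
  φ: degrees = first 2 digits = 40, minutes = 12.4169; 40 + 12.4169/60 = 40.206948
  S ⇒ negate
  Longitude: split at 3 digits → 012° and 47.119′; 12 + 47.119/60 = 12.785317
  W → negative
Point 4:
  Lat: split at 2 digits → 88° and 36.17737′; 88 + 36.17737/60 = 88.602956
  hemisphere S, so the sign is −
  Longitude: split at 3 digits → 018° and 12.6867′; 18 + 12.6867/60 = 18.211445
  E → positive

1. -74.83456, 124.51918
2. 43.15313, 22.92672
3. -40.20695, -12.78532
4. -88.60296, 18.21145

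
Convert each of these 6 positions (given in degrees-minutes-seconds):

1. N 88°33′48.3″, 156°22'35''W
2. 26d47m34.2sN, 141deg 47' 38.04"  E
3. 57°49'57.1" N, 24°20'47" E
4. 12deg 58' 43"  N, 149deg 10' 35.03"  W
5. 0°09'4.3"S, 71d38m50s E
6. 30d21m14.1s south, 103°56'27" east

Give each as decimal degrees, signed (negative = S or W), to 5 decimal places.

1. 88.56342, -156.37639
2. 26.79283, 141.79390
3. 57.83253, 24.34639
4. 12.97861, -149.17640
5. -0.15119, 71.64722
6. -30.35392, 103.94083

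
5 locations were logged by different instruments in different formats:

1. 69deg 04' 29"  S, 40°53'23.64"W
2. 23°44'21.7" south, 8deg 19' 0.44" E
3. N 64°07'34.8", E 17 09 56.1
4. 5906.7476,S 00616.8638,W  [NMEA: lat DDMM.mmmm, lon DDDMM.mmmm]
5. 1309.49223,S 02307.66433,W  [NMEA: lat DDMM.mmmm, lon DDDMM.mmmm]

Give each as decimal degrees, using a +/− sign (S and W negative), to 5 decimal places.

Point 1:
  φ: 69 + 4/60 + 29/3600 = 69.074722
  S ⇒ negate
  Lon: 53′ + 23.64″ = 53.39400′; 40 + 53.39400/60 = 40.889900
  W ⇒ negate
Point 2:
  Latitude: 23° + 44/60 + 21.7/3600 = 23 + 0.733333 + 0.006028 = 23.739361
  S ⇒ negate
  Lon: 8° + 19/60 + 0.44/3600 = 8 + 0.316667 + 0.000122 = 8.316789
  E → positive
Point 3:
  Latitude: 64 + 7/60 + 34.8/3600 = 64.126333
  N → positive
  Longitude: 17 + 9/60 + 56.1/3600 = 17.165583
  E → positive
Point 4:
  Latitude: degrees = first 2 digits = 59, minutes = 6.7476; 59 + 6.7476/60 = 59.112460
  S → negative
  Lon: split at 3 digits → 006° and 16.8638′; 6 + 16.8638/60 = 6.281063
  W → negative
Point 5:
  Latitude: degrees = first 2 digits = 13, minutes = 9.49223; 13 + 9.49223/60 = 13.158204
  hemisphere S, so the sign is −
  Lon: degrees = first 3 digits = 23, minutes = 7.66433; 23 + 7.66433/60 = 23.127739
  W → negative

1. -69.07472, -40.88990
2. -23.73936, 8.31679
3. 64.12633, 17.16558
4. -59.11246, -6.28106
5. -13.15820, -23.12774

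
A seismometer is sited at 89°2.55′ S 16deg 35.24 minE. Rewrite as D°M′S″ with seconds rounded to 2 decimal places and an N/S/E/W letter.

89°02′33.00″ S, 16°35′14.40″ E

Lat: 2.55000′ → 2′ and 0.55000 × 60 = 33.0000″
λ: 35.24000′ → 35′ and 0.24000 × 60 = 14.4000″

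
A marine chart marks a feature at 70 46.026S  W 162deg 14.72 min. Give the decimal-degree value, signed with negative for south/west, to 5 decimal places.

-70.76710, -162.24533

φ: 70 + 46.026/60 = 70.767100
S ⇒ negate
Longitude: 14.72′ = 0.245333°; total 162.245333
hemisphere W, so the sign is −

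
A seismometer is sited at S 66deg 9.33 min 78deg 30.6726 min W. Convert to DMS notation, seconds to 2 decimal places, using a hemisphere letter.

66°09′19.80″ S, 78°30′40.36″ W

Latitude: fractional minutes 0.33000 × 60 = 19.8000″
Longitude: 30.67260′ → 30′ and 0.67260 × 60 = 40.3560″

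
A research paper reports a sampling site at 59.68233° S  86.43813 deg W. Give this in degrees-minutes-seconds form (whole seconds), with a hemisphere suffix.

59°40′56″ S, 86°26′17″ W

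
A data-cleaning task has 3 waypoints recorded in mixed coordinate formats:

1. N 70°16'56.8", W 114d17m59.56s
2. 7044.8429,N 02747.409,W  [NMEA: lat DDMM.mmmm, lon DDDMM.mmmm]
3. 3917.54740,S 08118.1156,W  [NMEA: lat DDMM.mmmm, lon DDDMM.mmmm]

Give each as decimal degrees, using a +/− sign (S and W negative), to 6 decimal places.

Point 1:
  φ: 70° + 16/60 + 56.8/3600 = 70 + 0.266667 + 0.015778 = 70.2824444
  N → positive
  Lon: 114 + 17/60 + 59.56/3600 = 114.2998778
  W ⇒ negate
Point 2:
  Lat: degrees = first 2 digits = 70, minutes = 44.8429; 70 + 44.8429/60 = 70.7473817
  N → positive
  Longitude: split at 3 digits → 027° and 47.409′; 27 + 47.409/60 = 27.7901500
  hemisphere W, so the sign is −
Point 3:
  Latitude: split at 2 digits → 39° and 17.5474′; 39 + 17.5474/60 = 39.2924567
  S → negative
  Longitude: degrees = first 3 digits = 81, minutes = 18.1156; 81 + 18.1156/60 = 81.3019267
  hemisphere W, so the sign is −

1. 70.282444, -114.299878
2. 70.747382, -27.790150
3. -39.292457, -81.301927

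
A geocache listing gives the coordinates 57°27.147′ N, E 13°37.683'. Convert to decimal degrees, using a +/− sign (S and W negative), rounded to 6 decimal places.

57.452450, 13.628050

φ: 57 + 27.147/60 = 57.4524500
N ⇒ keep positive
Longitude: 13 + 37.683/60 = 13.6280500
E → positive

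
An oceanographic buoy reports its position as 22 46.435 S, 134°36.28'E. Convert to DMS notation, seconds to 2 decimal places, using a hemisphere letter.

φ: 46.43500′ → 46′ and 0.43500 × 60 = 26.1000″
Lon: fractional minutes 0.28000 × 60 = 16.8000″

22°46′26.10″ S, 134°36′16.80″ E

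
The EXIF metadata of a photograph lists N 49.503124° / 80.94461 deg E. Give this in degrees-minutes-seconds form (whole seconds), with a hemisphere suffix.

49°30′11″ N, 80°56′41″ E

φ: whole degrees 49; 30.18744′ → 30′ and 11.25″
Lon: 0.944610° → 56.67660′; 0.67660 × 60 = 40.60″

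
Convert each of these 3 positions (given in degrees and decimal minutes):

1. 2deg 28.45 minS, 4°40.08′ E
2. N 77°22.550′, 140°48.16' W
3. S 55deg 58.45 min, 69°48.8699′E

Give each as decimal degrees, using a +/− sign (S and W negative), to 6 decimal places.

Point 1:
  Lat: 2 + 28.45/60 = 2.4741667
  S → negative
  Longitude: 40.08′ = 0.668000°; total 4.6680000
  E ⇒ keep positive
Point 2:
  φ: 77 + 22.55/60 = 77.3758333
  N → positive
  λ: 140 + 48.16/60 = 140.8026667
  W → negative
Point 3:
  Lat: 55 + 58.45/60 = 55.9741667
  S → negative
  Lon: 69 + 48.8699/60 = 69.8144983
  E → positive

1. -2.474167, 4.668000
2. 77.375833, -140.802667
3. -55.974167, 69.814498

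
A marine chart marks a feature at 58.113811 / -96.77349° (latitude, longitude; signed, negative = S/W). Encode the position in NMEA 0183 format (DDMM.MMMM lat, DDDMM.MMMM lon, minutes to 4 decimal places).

Latitude: fractional part 0.113811 → 6.828660 minutes
Longitude is negative → W; |value| = 96.773490
Lon: 96° + 0.773490 × 60 = 96° 46.409400′

5806.8287,N / 09646.4094,W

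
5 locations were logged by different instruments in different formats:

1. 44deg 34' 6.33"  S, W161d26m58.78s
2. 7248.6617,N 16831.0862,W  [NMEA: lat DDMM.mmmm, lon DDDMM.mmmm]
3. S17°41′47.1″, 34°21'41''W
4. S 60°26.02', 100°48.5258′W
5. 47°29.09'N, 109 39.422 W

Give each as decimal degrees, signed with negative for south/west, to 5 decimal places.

1. -44.56843, -161.44966
2. 72.81103, -168.51810
3. -17.69642, -34.36139
4. -60.43367, -100.80876
5. 47.48483, -109.65703

Point 1:
  Lat: 44° + 34/60 + 6.33/3600 = 44 + 0.566667 + 0.001758 = 44.568425
  S ⇒ negate
  Longitude: 26′ + 58.78″ = 26.97967′; 161 + 26.97967/60 = 161.449661
  W ⇒ negate
Point 2:
  φ: degrees = first 2 digits = 72, minutes = 48.6617; 72 + 48.6617/60 = 72.811028
  N → positive
  λ: degrees = first 3 digits = 168, minutes = 31.0862; 168 + 31.0862/60 = 168.518103
  W ⇒ negate
Point 3:
  Lat: 17° + 41/60 + 47.1/3600 = 17 + 0.683333 + 0.013083 = 17.696417
  S → negative
  λ: 34° + 21/60 + 41/3600 = 34 + 0.350000 + 0.011389 = 34.361389
  hemisphere W, so the sign is −
Point 4:
  φ: 60 + 26.02/60 = 60.433667
  S ⇒ negate
  λ: 48.5258′ = 0.808763°; total 100.808763
  W → negative
Point 5:
  Latitude: 29.09′ = 0.484833°; total 47.484833
  N ⇒ keep positive
  Lon: 109 + 39.422/60 = 109.657033
  hemisphere W, so the sign is −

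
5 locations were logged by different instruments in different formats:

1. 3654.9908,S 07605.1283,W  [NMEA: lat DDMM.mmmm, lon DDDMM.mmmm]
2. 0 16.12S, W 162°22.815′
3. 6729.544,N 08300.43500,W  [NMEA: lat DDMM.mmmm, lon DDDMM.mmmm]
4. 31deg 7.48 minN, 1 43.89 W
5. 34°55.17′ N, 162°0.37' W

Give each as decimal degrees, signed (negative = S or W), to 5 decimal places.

Point 1:
  Latitude: split at 2 digits → 36° and 54.9908′; 36 + 54.9908/60 = 36.916513
  S → negative
  Lon: degrees = first 3 digits = 76, minutes = 5.1283; 76 + 5.1283/60 = 76.085472
  W ⇒ negate
Point 2:
  Lat: 0 + 16.12/60 = 0.268667
  hemisphere S, so the sign is −
  Lon: 22.815′ = 0.380250°; total 162.380250
  W → negative
Point 3:
  Lat: split at 2 digits → 67° and 29.544′; 67 + 29.544/60 = 67.492400
  N ⇒ keep positive
  Lon: degrees = first 3 digits = 83, minutes = 0.435; 83 + 0.435/60 = 83.007250
  hemisphere W, so the sign is −
Point 4:
  φ: 31 + 7.48/60 = 31.124667
  N → positive
  Lon: 1 + 43.89/60 = 1.731500
  W ⇒ negate
Point 5:
  φ: 55.17′ = 0.919500°; total 34.919500
  N ⇒ keep positive
  Longitude: 162 + 0.37/60 = 162.006167
  W ⇒ negate

1. -36.91651, -76.08547
2. -0.26867, -162.38025
3. 67.49240, -83.00725
4. 31.12467, -1.73150
5. 34.91950, -162.00617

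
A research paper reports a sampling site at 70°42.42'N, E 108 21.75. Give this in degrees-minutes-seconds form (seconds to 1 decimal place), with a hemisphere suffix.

Lat: fractional minutes 0.42000 × 60 = 25.200″
Lon: 21.75000′ → 21′ and 0.75000 × 60 = 45.000″

70°42′25.2″ N, 108°21′45.0″ E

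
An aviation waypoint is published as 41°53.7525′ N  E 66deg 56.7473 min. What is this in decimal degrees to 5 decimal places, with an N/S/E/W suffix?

41.89588° N, 66.94579° E

φ: 53.7525′ = 0.895875°; total 41.895875
λ: 56.7473′ = 0.945788°; total 66.945788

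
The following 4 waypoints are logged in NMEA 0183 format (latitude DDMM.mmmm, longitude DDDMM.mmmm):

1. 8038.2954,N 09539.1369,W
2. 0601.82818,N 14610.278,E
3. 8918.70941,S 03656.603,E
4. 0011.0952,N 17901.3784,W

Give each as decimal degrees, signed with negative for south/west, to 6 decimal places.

1. 80.638257, -95.652282
2. 6.030470, 146.171300
3. -89.311824, 36.943383
4. 0.184920, -179.022973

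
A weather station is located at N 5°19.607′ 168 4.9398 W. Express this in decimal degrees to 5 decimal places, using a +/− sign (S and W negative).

Latitude: 19.607′ = 0.326783°; total 5.326783
N → positive
λ: 4.9398′ = 0.082330°; total 168.082330
W ⇒ negate

5.32678, -168.08233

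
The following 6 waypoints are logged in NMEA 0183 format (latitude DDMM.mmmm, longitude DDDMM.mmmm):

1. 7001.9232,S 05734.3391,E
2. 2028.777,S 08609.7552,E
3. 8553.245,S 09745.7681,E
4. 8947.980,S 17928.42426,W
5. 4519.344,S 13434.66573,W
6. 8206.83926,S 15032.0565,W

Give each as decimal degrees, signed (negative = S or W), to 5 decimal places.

Point 1:
  Latitude: split at 2 digits → 70° and 1.9232′; 70 + 1.9232/60 = 70.032053
  hemisphere S, so the sign is −
  Lon: degrees = first 3 digits = 57, minutes = 34.3391; 57 + 34.3391/60 = 57.572318
  E ⇒ keep positive
Point 2:
  Lat: split at 2 digits → 20° and 28.777′; 20 + 28.777/60 = 20.479617
  S → negative
  Lon: degrees = first 3 digits = 86, minutes = 9.7552; 86 + 9.7552/60 = 86.162587
  E → positive
Point 3:
  φ: degrees = first 2 digits = 85, minutes = 53.245; 85 + 53.245/60 = 85.887417
  hemisphere S, so the sign is −
  Longitude: split at 3 digits → 097° and 45.7681′; 97 + 45.7681/60 = 97.762802
  E → positive
Point 4:
  Latitude: split at 2 digits → 89° and 47.98′; 89 + 47.98/60 = 89.799667
  hemisphere S, so the sign is −
  Longitude: degrees = first 3 digits = 179, minutes = 28.42426; 179 + 28.42426/60 = 179.473738
  hemisphere W, so the sign is −
Point 5:
  φ: split at 2 digits → 45° and 19.344′; 45 + 19.344/60 = 45.322400
  hemisphere S, so the sign is −
  λ: degrees = first 3 digits = 134, minutes = 34.66573; 134 + 34.66573/60 = 134.577762
  hemisphere W, so the sign is −
Point 6:
  Lat: split at 2 digits → 82° and 6.83926′; 82 + 6.83926/60 = 82.113988
  S → negative
  Longitude: split at 3 digits → 150° and 32.0565′; 150 + 32.0565/60 = 150.534275
  hemisphere W, so the sign is −

1. -70.03205, 57.57232
2. -20.47962, 86.16259
3. -85.88742, 97.76280
4. -89.79967, -179.47374
5. -45.32240, -134.57776
6. -82.11399, -150.53428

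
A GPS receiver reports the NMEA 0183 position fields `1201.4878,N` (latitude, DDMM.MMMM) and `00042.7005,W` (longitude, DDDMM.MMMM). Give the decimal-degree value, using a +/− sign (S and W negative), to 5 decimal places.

Latitude: degrees = first 2 digits = 12, minutes = 1.4878; 12 + 1.4878/60 = 12.024797
N → positive
Lon: split at 3 digits → 000° and 42.7005′; 0 + 42.7005/60 = 0.711675
hemisphere W, so the sign is −

12.02480, -0.71168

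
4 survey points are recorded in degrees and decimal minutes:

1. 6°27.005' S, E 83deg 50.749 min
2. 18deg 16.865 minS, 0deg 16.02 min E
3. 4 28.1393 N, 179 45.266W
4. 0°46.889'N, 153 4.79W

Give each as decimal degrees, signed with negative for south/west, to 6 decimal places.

Point 1:
  φ: 6 + 27.005/60 = 6.4500833
  S → negative
  λ: 83 + 50.749/60 = 83.8458167
  E → positive
Point 2:
  φ: 16.865′ = 0.281083°; total 18.2810833
  S ⇒ negate
  λ: 16.02′ = 0.267000°; total 0.2670000
  E → positive
Point 3:
  Lat: 4 + 28.1393/60 = 4.4689883
  N → positive
  Longitude: 45.266′ = 0.754433°; total 179.7544333
  W → negative
Point 4:
  Lat: 0 + 46.889/60 = 0.7814833
  N ⇒ keep positive
  Longitude: 4.79′ = 0.079833°; total 153.0798333
  W → negative

1. -6.450083, 83.845817
2. -18.281083, 0.267000
3. 4.468988, -179.754433
4. 0.781483, -153.079833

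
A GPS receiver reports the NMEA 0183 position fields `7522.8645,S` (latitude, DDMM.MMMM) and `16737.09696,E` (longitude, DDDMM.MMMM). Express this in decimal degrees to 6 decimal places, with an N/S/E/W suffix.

Latitude: split at 2 digits → 75° and 22.8645′; 75 + 22.8645/60 = 75.3810750
λ: split at 3 digits → 167° and 37.09696′; 167 + 37.09696/60 = 167.6182827

75.381075° S, 167.618283° E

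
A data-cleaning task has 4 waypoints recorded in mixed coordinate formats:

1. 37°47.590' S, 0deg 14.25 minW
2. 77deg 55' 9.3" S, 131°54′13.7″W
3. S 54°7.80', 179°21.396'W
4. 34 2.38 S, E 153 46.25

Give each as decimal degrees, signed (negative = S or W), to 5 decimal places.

1. -37.79317, -0.23750
2. -77.91925, -131.90381
3. -54.13000, -179.35660
4. -34.03967, 153.77083

Point 1:
  Latitude: 37 + 47.59/60 = 37.793167
  hemisphere S, so the sign is −
  λ: 14.25′ = 0.237500°; total 0.237500
  W → negative
Point 2:
  Latitude: 55′ + 9.3″ = 55.15500′; 77 + 55.15500/60 = 77.919250
  S → negative
  Lon: 131° + 54/60 + 13.7/3600 = 131 + 0.900000 + 0.003806 = 131.903806
  hemisphere W, so the sign is −
Point 3:
  φ: 7.8′ = 0.130000°; total 54.130000
  S → negative
  Longitude: 179 + 21.396/60 = 179.356600
  hemisphere W, so the sign is −
Point 4:
  Latitude: 2.38′ = 0.039667°; total 34.039667
  S → negative
  Lon: 46.25′ = 0.770833°; total 153.770833
  E → positive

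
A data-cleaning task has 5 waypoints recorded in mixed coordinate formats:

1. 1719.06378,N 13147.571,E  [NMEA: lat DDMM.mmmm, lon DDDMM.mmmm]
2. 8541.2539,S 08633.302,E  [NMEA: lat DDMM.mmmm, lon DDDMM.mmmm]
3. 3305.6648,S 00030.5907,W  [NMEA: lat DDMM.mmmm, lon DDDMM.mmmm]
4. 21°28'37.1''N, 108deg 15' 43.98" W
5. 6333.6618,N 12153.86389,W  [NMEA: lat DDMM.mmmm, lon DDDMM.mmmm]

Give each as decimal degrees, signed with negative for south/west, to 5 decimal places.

Point 1:
  Latitude: degrees = first 2 digits = 17, minutes = 19.06378; 17 + 19.06378/60 = 17.317730
  N ⇒ keep positive
  Lon: split at 3 digits → 131° and 47.571′; 131 + 47.571/60 = 131.792850
  E → positive
Point 2:
  Latitude: split at 2 digits → 85° and 41.2539′; 85 + 41.2539/60 = 85.687565
  S → negative
  Longitude: degrees = first 3 digits = 86, minutes = 33.302; 86 + 33.302/60 = 86.555033
  E ⇒ keep positive
Point 3:
  φ: degrees = first 2 digits = 33, minutes = 5.6648; 33 + 5.6648/60 = 33.094413
  S ⇒ negate
  Lon: split at 3 digits → 000° and 30.5907′; 0 + 30.5907/60 = 0.509845
  hemisphere W, so the sign is −
Point 4:
  Lat: 28′ + 37.1″ = 28.61833′; 21 + 28.61833/60 = 21.476972
  N ⇒ keep positive
  Lon: 108 + 15/60 + 43.98/3600 = 108.262217
  hemisphere W, so the sign is −
Point 5:
  Lat: split at 2 digits → 63° and 33.6618′; 63 + 33.6618/60 = 63.561030
  N ⇒ keep positive
  λ: split at 3 digits → 121° and 53.86389′; 121 + 53.86389/60 = 121.897732
  W → negative

1. 17.31773, 131.79285
2. -85.68757, 86.55503
3. -33.09441, -0.50985
4. 21.47697, -108.26222
5. 63.56103, -121.89773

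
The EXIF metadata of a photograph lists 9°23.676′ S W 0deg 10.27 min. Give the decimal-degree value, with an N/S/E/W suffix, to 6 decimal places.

φ: 9 + 23.676/60 = 9.3946000
λ: 10.27′ = 0.171167°; total 0.1711667

9.394600° S, 0.171167° W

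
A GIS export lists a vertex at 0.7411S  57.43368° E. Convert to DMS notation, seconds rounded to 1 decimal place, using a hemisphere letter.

Latitude: 0.741100° → 44.46600′; 0.46600 × 60 = 27.960″
Lon: whole degrees 57; 26.02080′ → 26′ and 1.248″

0°44′28.0″ S, 57°26′1.2″ E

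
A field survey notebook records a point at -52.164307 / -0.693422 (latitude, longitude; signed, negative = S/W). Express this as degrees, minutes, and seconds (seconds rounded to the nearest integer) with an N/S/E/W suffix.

52°09′52″ S, 0°41′36″ W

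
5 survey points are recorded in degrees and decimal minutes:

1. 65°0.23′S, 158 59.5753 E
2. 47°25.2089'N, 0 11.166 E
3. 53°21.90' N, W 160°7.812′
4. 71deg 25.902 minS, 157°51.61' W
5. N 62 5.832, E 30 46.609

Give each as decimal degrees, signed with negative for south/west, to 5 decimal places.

Point 1:
  Latitude: 65 + 0.23/60 = 65.003833
  S → negative
  Lon: 59.5753′ = 0.992922°; total 158.992922
  E ⇒ keep positive
Point 2:
  Latitude: 47 + 25.2089/60 = 47.420148
  N ⇒ keep positive
  λ: 11.166′ = 0.186100°; total 0.186100
  E ⇒ keep positive
Point 3:
  Lat: 21.9′ = 0.365000°; total 53.365000
  N ⇒ keep positive
  Lon: 7.812′ = 0.130200°; total 160.130200
  hemisphere W, so the sign is −
Point 4:
  Lat: 71 + 25.902/60 = 71.431700
  S → negative
  Lon: 51.61′ = 0.860167°; total 157.860167
  hemisphere W, so the sign is −
Point 5:
  Lat: 62 + 5.832/60 = 62.097200
  N → positive
  λ: 30 + 46.609/60 = 30.776817
  E → positive

1. -65.00383, 158.99292
2. 47.42015, 0.18610
3. 53.36500, -160.13020
4. -71.43170, -157.86017
5. 62.09720, 30.77682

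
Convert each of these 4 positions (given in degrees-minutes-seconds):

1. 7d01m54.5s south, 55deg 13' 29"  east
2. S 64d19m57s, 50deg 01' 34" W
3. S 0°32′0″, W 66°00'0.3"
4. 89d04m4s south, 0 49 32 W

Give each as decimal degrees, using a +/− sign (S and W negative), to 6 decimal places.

Point 1:
  φ: 7° + 1/60 + 54.5/3600 = 7 + 0.016667 + 0.015139 = 7.0318056
  S ⇒ negate
  λ: 55° + 13/60 + 29/3600 = 55 + 0.216667 + 0.008056 = 55.2247222
  E ⇒ keep positive
Point 2:
  φ: 19′ + 57″ = 19.95000′; 64 + 19.95000/60 = 64.3325000
  S → negative
  Longitude: 50° + 1/60 + 34/3600 = 50 + 0.016667 + 0.009444 = 50.0261111
  W ⇒ negate
Point 3:
  Latitude: 0 + 32/60 + 0/3600 = 0.5333333
  S ⇒ negate
  Longitude: 66° + 0/60 + 0.3/3600 = 66 + 0.000000 + 0.000083 = 66.0000833
  hemisphere W, so the sign is −
Point 4:
  Lat: 89° + 4/60 + 4/3600 = 89 + 0.066667 + 0.001111 = 89.0677778
  S → negative
  Lon: 49′ + 32″ = 49.53333′; 0 + 49.53333/60 = 0.8255556
  W ⇒ negate

1. -7.031806, 55.224722
2. -64.332500, -50.026111
3. -0.533333, -66.000083
4. -89.067778, -0.825556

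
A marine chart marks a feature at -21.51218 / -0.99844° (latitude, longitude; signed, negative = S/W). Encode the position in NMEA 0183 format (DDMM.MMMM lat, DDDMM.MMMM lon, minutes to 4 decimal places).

Latitude is negative → S; |value| = 21.512180
φ: 21° + 0.512180 × 60 = 21° 30.730800′
Longitude is negative → W; |value| = 0.998440
Lon: minutes = (0.998440 − 0) × 60 = 59.906400

2130.7308,S / 00059.9064,W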